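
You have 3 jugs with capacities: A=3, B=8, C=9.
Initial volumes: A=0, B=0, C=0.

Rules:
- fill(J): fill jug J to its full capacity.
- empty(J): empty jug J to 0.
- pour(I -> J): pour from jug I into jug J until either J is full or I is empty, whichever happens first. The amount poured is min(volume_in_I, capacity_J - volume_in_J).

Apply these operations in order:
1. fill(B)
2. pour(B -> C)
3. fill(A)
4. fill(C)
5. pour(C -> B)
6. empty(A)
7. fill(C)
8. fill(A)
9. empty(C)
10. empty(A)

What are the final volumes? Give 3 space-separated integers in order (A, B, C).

Step 1: fill(B) -> (A=0 B=8 C=0)
Step 2: pour(B -> C) -> (A=0 B=0 C=8)
Step 3: fill(A) -> (A=3 B=0 C=8)
Step 4: fill(C) -> (A=3 B=0 C=9)
Step 5: pour(C -> B) -> (A=3 B=8 C=1)
Step 6: empty(A) -> (A=0 B=8 C=1)
Step 7: fill(C) -> (A=0 B=8 C=9)
Step 8: fill(A) -> (A=3 B=8 C=9)
Step 9: empty(C) -> (A=3 B=8 C=0)
Step 10: empty(A) -> (A=0 B=8 C=0)

Answer: 0 8 0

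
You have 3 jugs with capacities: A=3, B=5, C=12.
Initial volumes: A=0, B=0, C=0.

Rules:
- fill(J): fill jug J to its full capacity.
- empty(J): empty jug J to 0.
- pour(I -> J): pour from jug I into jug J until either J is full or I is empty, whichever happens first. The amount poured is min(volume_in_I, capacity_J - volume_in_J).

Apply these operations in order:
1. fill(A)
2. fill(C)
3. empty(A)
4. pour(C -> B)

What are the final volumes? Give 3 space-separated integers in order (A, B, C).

Step 1: fill(A) -> (A=3 B=0 C=0)
Step 2: fill(C) -> (A=3 B=0 C=12)
Step 3: empty(A) -> (A=0 B=0 C=12)
Step 4: pour(C -> B) -> (A=0 B=5 C=7)

Answer: 0 5 7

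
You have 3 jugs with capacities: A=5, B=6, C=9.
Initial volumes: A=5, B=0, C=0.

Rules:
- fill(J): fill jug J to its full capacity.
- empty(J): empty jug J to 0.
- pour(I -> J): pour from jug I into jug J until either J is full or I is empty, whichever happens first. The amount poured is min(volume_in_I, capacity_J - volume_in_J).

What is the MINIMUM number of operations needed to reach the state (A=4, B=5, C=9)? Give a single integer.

BFS from (A=5, B=0, C=0). One shortest path:
  1. empty(A) -> (A=0 B=0 C=0)
  2. fill(C) -> (A=0 B=0 C=9)
  3. pour(C -> A) -> (A=5 B=0 C=4)
  4. pour(A -> B) -> (A=0 B=5 C=4)
  5. pour(C -> A) -> (A=4 B=5 C=0)
  6. fill(C) -> (A=4 B=5 C=9)
Reached target in 6 moves.

Answer: 6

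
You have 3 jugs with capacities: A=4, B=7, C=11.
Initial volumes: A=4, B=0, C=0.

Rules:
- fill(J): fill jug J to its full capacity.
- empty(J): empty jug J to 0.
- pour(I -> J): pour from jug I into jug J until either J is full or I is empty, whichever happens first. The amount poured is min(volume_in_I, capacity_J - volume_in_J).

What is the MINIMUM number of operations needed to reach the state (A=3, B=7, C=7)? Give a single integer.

Answer: 8

Derivation:
BFS from (A=4, B=0, C=0). One shortest path:
  1. empty(A) -> (A=0 B=0 C=0)
  2. fill(B) -> (A=0 B=7 C=0)
  3. pour(B -> A) -> (A=4 B=3 C=0)
  4. empty(A) -> (A=0 B=3 C=0)
  5. pour(B -> A) -> (A=3 B=0 C=0)
  6. fill(B) -> (A=3 B=7 C=0)
  7. pour(B -> C) -> (A=3 B=0 C=7)
  8. fill(B) -> (A=3 B=7 C=7)
Reached target in 8 moves.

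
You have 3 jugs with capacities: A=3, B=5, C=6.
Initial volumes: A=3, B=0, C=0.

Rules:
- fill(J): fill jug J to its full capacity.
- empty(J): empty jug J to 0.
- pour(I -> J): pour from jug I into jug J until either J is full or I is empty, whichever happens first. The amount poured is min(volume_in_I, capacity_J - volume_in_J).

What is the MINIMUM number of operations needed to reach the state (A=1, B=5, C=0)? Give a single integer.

BFS from (A=3, B=0, C=0). One shortest path:
  1. pour(A -> B) -> (A=0 B=3 C=0)
  2. fill(A) -> (A=3 B=3 C=0)
  3. pour(A -> B) -> (A=1 B=5 C=0)
Reached target in 3 moves.

Answer: 3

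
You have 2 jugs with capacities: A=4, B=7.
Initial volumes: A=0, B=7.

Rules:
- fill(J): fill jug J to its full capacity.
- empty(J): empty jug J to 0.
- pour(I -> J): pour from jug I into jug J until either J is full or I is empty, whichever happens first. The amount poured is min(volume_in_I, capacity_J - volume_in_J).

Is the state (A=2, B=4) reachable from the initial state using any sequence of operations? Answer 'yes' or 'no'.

Answer: no

Derivation:
BFS explored all 22 reachable states.
Reachable set includes: (0,0), (0,1), (0,2), (0,3), (0,4), (0,5), (0,6), (0,7), (1,0), (1,7), (2,0), (2,7) ...
Target (A=2, B=4) not in reachable set → no.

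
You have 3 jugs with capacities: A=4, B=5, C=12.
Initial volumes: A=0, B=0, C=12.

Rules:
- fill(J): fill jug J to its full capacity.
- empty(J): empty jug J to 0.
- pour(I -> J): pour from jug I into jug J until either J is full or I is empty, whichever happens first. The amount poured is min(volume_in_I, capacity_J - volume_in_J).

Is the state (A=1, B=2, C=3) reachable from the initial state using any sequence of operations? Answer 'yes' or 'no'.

BFS explored all 258 reachable states.
Reachable set includes: (0,0,0), (0,0,1), (0,0,2), (0,0,3), (0,0,4), (0,0,5), (0,0,6), (0,0,7), (0,0,8), (0,0,9), (0,0,10), (0,0,11) ...
Target (A=1, B=2, C=3) not in reachable set → no.

Answer: no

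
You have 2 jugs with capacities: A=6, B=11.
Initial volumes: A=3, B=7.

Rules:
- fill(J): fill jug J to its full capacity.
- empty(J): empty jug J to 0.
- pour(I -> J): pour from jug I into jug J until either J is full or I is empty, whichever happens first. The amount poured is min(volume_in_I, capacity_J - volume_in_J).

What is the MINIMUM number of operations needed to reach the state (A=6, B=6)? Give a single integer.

Answer: 4

Derivation:
BFS from (A=3, B=7). One shortest path:
  1. fill(A) -> (A=6 B=7)
  2. empty(B) -> (A=6 B=0)
  3. pour(A -> B) -> (A=0 B=6)
  4. fill(A) -> (A=6 B=6)
Reached target in 4 moves.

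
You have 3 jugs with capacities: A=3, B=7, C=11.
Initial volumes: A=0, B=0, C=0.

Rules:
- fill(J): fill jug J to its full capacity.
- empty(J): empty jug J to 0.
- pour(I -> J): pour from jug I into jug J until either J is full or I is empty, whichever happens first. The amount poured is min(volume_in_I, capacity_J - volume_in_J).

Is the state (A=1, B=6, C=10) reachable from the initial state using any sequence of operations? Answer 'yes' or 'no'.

BFS explored all 264 reachable states.
Reachable set includes: (0,0,0), (0,0,1), (0,0,2), (0,0,3), (0,0,4), (0,0,5), (0,0,6), (0,0,7), (0,0,8), (0,0,9), (0,0,10), (0,0,11) ...
Target (A=1, B=6, C=10) not in reachable set → no.

Answer: no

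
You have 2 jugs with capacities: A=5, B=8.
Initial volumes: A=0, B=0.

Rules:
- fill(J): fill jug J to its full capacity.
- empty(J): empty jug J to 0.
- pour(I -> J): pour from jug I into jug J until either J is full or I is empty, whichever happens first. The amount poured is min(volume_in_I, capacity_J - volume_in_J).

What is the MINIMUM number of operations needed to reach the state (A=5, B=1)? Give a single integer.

BFS from (A=0, B=0). One shortest path:
  1. fill(B) -> (A=0 B=8)
  2. pour(B -> A) -> (A=5 B=3)
  3. empty(A) -> (A=0 B=3)
  4. pour(B -> A) -> (A=3 B=0)
  5. fill(B) -> (A=3 B=8)
  6. pour(B -> A) -> (A=5 B=6)
  7. empty(A) -> (A=0 B=6)
  8. pour(B -> A) -> (A=5 B=1)
Reached target in 8 moves.

Answer: 8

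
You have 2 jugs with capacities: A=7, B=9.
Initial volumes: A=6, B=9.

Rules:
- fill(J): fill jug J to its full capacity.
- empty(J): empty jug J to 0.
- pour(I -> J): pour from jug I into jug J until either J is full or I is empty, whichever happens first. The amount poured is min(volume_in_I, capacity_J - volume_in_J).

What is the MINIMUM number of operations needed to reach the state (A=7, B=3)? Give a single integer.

Answer: 7

Derivation:
BFS from (A=6, B=9). One shortest path:
  1. pour(B -> A) -> (A=7 B=8)
  2. empty(A) -> (A=0 B=8)
  3. pour(B -> A) -> (A=7 B=1)
  4. empty(A) -> (A=0 B=1)
  5. pour(B -> A) -> (A=1 B=0)
  6. fill(B) -> (A=1 B=9)
  7. pour(B -> A) -> (A=7 B=3)
Reached target in 7 moves.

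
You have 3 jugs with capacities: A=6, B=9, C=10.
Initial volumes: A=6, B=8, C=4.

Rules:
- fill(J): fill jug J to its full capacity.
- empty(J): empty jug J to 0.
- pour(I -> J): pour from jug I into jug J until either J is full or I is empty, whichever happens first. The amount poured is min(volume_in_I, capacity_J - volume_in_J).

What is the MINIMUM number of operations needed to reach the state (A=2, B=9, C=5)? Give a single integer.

Answer: 6

Derivation:
BFS from (A=6, B=8, C=4). One shortest path:
  1. empty(B) -> (A=6 B=0 C=4)
  2. pour(C -> B) -> (A=6 B=4 C=0)
  3. pour(A -> C) -> (A=0 B=4 C=6)
  4. fill(A) -> (A=6 B=4 C=6)
  5. pour(A -> C) -> (A=2 B=4 C=10)
  6. pour(C -> B) -> (A=2 B=9 C=5)
Reached target in 6 moves.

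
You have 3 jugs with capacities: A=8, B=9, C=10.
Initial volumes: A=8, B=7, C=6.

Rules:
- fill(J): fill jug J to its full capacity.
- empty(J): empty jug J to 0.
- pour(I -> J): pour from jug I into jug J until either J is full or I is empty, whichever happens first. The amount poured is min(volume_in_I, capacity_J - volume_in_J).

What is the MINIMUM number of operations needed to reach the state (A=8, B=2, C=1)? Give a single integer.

BFS from (A=8, B=7, C=6). One shortest path:
  1. pour(A -> B) -> (A=6 B=9 C=6)
  2. pour(A -> C) -> (A=2 B=9 C=10)
  3. empty(C) -> (A=2 B=9 C=0)
  4. pour(B -> C) -> (A=2 B=0 C=9)
  5. pour(A -> B) -> (A=0 B=2 C=9)
  6. pour(C -> A) -> (A=8 B=2 C=1)
Reached target in 6 moves.

Answer: 6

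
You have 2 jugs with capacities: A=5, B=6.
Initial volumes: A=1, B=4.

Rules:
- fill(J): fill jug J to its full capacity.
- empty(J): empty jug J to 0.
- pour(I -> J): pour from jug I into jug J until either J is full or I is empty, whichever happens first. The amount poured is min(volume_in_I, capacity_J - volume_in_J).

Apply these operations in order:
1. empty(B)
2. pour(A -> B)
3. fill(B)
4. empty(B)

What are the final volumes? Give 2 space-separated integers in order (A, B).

Answer: 0 0

Derivation:
Step 1: empty(B) -> (A=1 B=0)
Step 2: pour(A -> B) -> (A=0 B=1)
Step 3: fill(B) -> (A=0 B=6)
Step 4: empty(B) -> (A=0 B=0)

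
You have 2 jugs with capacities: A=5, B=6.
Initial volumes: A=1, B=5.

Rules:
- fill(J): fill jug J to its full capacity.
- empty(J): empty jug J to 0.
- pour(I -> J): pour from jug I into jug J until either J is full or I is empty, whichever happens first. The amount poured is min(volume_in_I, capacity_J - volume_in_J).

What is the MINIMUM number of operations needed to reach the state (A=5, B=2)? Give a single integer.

BFS from (A=1, B=5). One shortest path:
  1. fill(B) -> (A=1 B=6)
  2. pour(B -> A) -> (A=5 B=2)
Reached target in 2 moves.

Answer: 2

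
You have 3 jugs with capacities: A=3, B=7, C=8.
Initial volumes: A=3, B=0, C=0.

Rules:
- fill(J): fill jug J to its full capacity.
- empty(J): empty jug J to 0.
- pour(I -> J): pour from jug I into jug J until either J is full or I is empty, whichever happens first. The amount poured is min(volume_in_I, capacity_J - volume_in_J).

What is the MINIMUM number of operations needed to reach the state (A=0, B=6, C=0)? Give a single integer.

Answer: 3

Derivation:
BFS from (A=3, B=0, C=0). One shortest path:
  1. pour(A -> B) -> (A=0 B=3 C=0)
  2. fill(A) -> (A=3 B=3 C=0)
  3. pour(A -> B) -> (A=0 B=6 C=0)
Reached target in 3 moves.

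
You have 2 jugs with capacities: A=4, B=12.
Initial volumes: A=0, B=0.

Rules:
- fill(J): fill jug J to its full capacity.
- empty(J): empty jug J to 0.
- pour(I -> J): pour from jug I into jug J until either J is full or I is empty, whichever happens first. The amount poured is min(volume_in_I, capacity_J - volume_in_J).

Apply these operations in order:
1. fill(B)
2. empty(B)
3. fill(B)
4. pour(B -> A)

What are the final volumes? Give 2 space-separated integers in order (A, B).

Answer: 4 8

Derivation:
Step 1: fill(B) -> (A=0 B=12)
Step 2: empty(B) -> (A=0 B=0)
Step 3: fill(B) -> (A=0 B=12)
Step 4: pour(B -> A) -> (A=4 B=8)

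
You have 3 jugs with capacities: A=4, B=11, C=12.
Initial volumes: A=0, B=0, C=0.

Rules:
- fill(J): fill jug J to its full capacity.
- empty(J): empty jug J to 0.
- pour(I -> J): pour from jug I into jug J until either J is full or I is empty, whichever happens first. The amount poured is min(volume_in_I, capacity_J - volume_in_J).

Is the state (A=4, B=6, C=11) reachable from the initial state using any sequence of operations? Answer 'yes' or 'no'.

Answer: yes

Derivation:
BFS from (A=0, B=0, C=0):
  1. fill(B) -> (A=0 B=11 C=0)
  2. pour(B -> C) -> (A=0 B=0 C=11)
  3. fill(B) -> (A=0 B=11 C=11)
  4. pour(B -> A) -> (A=4 B=7 C=11)
  5. pour(A -> C) -> (A=3 B=7 C=12)
  6. empty(C) -> (A=3 B=7 C=0)
  7. pour(B -> C) -> (A=3 B=0 C=7)
  8. fill(B) -> (A=3 B=11 C=7)
  9. pour(B -> C) -> (A=3 B=6 C=12)
  10. pour(C -> A) -> (A=4 B=6 C=11)
Target reached → yes.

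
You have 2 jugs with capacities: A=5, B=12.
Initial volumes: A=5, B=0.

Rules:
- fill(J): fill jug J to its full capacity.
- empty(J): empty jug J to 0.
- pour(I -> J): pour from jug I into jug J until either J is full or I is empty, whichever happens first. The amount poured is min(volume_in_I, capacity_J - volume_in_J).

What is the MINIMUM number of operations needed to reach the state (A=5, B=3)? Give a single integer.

Answer: 8

Derivation:
BFS from (A=5, B=0). One shortest path:
  1. pour(A -> B) -> (A=0 B=5)
  2. fill(A) -> (A=5 B=5)
  3. pour(A -> B) -> (A=0 B=10)
  4. fill(A) -> (A=5 B=10)
  5. pour(A -> B) -> (A=3 B=12)
  6. empty(B) -> (A=3 B=0)
  7. pour(A -> B) -> (A=0 B=3)
  8. fill(A) -> (A=5 B=3)
Reached target in 8 moves.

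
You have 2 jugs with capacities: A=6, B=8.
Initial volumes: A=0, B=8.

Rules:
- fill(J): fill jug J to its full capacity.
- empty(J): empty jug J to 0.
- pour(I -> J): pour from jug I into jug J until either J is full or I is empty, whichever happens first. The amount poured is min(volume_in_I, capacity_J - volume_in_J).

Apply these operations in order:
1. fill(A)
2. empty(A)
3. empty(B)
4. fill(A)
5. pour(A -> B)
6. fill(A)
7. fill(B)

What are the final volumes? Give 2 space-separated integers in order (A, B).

Answer: 6 8

Derivation:
Step 1: fill(A) -> (A=6 B=8)
Step 2: empty(A) -> (A=0 B=8)
Step 3: empty(B) -> (A=0 B=0)
Step 4: fill(A) -> (A=6 B=0)
Step 5: pour(A -> B) -> (A=0 B=6)
Step 6: fill(A) -> (A=6 B=6)
Step 7: fill(B) -> (A=6 B=8)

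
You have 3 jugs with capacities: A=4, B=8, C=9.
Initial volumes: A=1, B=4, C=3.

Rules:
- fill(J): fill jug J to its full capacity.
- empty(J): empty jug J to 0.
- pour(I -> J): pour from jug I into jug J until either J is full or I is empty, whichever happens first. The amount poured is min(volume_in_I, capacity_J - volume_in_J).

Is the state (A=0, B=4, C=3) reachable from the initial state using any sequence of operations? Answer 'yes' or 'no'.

Answer: yes

Derivation:
BFS from (A=1, B=4, C=3):
  1. empty(A) -> (A=0 B=4 C=3)
Target reached → yes.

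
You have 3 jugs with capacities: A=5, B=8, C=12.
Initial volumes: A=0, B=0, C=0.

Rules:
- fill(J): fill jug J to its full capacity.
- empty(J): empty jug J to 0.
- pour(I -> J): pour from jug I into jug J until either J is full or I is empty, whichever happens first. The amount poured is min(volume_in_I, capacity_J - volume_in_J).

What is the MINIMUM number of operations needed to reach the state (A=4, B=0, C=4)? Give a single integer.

Answer: 7

Derivation:
BFS from (A=0, B=0, C=0). One shortest path:
  1. fill(B) -> (A=0 B=8 C=0)
  2. pour(B -> C) -> (A=0 B=0 C=8)
  3. fill(B) -> (A=0 B=8 C=8)
  4. pour(B -> C) -> (A=0 B=4 C=12)
  5. pour(B -> A) -> (A=4 B=0 C=12)
  6. pour(C -> B) -> (A=4 B=8 C=4)
  7. empty(B) -> (A=4 B=0 C=4)
Reached target in 7 moves.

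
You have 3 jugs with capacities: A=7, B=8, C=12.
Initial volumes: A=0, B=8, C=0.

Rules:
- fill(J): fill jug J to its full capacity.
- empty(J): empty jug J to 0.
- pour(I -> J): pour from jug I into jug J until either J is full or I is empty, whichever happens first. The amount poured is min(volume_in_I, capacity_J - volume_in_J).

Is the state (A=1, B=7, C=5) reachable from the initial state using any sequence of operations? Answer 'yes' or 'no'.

Answer: no

Derivation:
BFS explored all 474 reachable states.
Reachable set includes: (0,0,0), (0,0,1), (0,0,2), (0,0,3), (0,0,4), (0,0,5), (0,0,6), (0,0,7), (0,0,8), (0,0,9), (0,0,10), (0,0,11) ...
Target (A=1, B=7, C=5) not in reachable set → no.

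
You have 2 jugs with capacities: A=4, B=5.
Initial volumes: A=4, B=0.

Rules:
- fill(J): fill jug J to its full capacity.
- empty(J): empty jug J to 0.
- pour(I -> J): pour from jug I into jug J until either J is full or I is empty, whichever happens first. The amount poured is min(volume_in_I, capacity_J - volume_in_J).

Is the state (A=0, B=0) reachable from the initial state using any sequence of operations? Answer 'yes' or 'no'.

BFS from (A=4, B=0):
  1. empty(A) -> (A=0 B=0)
Target reached → yes.

Answer: yes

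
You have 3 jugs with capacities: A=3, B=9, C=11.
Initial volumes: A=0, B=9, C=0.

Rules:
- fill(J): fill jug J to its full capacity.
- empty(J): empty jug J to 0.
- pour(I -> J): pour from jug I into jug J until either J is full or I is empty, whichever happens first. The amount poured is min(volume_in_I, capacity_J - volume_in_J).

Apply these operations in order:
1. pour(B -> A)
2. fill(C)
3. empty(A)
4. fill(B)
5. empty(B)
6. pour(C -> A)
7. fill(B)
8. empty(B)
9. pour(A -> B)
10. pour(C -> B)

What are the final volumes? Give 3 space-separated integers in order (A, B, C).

Answer: 0 9 2

Derivation:
Step 1: pour(B -> A) -> (A=3 B=6 C=0)
Step 2: fill(C) -> (A=3 B=6 C=11)
Step 3: empty(A) -> (A=0 B=6 C=11)
Step 4: fill(B) -> (A=0 B=9 C=11)
Step 5: empty(B) -> (A=0 B=0 C=11)
Step 6: pour(C -> A) -> (A=3 B=0 C=8)
Step 7: fill(B) -> (A=3 B=9 C=8)
Step 8: empty(B) -> (A=3 B=0 C=8)
Step 9: pour(A -> B) -> (A=0 B=3 C=8)
Step 10: pour(C -> B) -> (A=0 B=9 C=2)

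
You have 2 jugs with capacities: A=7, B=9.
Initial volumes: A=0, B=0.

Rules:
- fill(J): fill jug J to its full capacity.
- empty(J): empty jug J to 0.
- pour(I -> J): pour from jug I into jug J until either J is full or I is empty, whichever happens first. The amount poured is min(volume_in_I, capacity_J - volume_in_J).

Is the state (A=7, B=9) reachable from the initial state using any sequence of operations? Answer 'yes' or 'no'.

Answer: yes

Derivation:
BFS from (A=0, B=0):
  1. fill(A) -> (A=7 B=0)
  2. fill(B) -> (A=7 B=9)
Target reached → yes.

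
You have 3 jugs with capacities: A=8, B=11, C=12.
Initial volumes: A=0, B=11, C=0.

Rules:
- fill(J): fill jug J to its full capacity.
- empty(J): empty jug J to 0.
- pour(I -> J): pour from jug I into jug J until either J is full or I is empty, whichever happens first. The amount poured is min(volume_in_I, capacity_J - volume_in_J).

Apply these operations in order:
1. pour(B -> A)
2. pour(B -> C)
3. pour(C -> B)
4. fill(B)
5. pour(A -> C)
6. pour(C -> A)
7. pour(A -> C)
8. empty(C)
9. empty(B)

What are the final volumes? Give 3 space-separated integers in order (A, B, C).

Answer: 0 0 0

Derivation:
Step 1: pour(B -> A) -> (A=8 B=3 C=0)
Step 2: pour(B -> C) -> (A=8 B=0 C=3)
Step 3: pour(C -> B) -> (A=8 B=3 C=0)
Step 4: fill(B) -> (A=8 B=11 C=0)
Step 5: pour(A -> C) -> (A=0 B=11 C=8)
Step 6: pour(C -> A) -> (A=8 B=11 C=0)
Step 7: pour(A -> C) -> (A=0 B=11 C=8)
Step 8: empty(C) -> (A=0 B=11 C=0)
Step 9: empty(B) -> (A=0 B=0 C=0)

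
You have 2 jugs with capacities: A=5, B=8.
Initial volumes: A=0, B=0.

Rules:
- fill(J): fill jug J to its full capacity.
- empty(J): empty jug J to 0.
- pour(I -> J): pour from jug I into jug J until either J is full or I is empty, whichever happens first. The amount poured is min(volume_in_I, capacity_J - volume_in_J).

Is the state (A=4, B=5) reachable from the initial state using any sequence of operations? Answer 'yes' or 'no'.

BFS explored all 26 reachable states.
Reachable set includes: (0,0), (0,1), (0,2), (0,3), (0,4), (0,5), (0,6), (0,7), (0,8), (1,0), (1,8), (2,0) ...
Target (A=4, B=5) not in reachable set → no.

Answer: no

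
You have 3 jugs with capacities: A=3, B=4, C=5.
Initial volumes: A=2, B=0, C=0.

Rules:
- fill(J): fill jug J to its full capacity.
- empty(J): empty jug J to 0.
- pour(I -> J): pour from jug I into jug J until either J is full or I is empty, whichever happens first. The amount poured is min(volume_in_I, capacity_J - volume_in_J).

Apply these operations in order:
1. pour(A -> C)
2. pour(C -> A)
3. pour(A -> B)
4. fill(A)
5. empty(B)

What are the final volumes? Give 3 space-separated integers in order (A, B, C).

Step 1: pour(A -> C) -> (A=0 B=0 C=2)
Step 2: pour(C -> A) -> (A=2 B=0 C=0)
Step 3: pour(A -> B) -> (A=0 B=2 C=0)
Step 4: fill(A) -> (A=3 B=2 C=0)
Step 5: empty(B) -> (A=3 B=0 C=0)

Answer: 3 0 0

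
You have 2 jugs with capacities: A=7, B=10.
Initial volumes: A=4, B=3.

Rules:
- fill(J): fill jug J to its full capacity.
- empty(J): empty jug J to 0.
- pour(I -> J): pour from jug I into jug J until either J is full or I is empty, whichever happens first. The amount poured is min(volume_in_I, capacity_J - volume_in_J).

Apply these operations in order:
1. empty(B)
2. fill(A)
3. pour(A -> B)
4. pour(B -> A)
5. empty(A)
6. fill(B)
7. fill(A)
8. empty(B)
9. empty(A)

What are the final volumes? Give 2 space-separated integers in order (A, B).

Answer: 0 0

Derivation:
Step 1: empty(B) -> (A=4 B=0)
Step 2: fill(A) -> (A=7 B=0)
Step 3: pour(A -> B) -> (A=0 B=7)
Step 4: pour(B -> A) -> (A=7 B=0)
Step 5: empty(A) -> (A=0 B=0)
Step 6: fill(B) -> (A=0 B=10)
Step 7: fill(A) -> (A=7 B=10)
Step 8: empty(B) -> (A=7 B=0)
Step 9: empty(A) -> (A=0 B=0)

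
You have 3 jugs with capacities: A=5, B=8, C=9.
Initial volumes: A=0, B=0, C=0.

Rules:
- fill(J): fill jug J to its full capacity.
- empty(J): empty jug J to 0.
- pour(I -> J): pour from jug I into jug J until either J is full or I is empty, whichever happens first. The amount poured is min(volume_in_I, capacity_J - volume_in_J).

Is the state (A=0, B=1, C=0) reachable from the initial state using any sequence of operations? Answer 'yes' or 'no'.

Answer: yes

Derivation:
BFS from (A=0, B=0, C=0):
  1. fill(C) -> (A=0 B=0 C=9)
  2. pour(C -> B) -> (A=0 B=8 C=1)
  3. empty(B) -> (A=0 B=0 C=1)
  4. pour(C -> B) -> (A=0 B=1 C=0)
Target reached → yes.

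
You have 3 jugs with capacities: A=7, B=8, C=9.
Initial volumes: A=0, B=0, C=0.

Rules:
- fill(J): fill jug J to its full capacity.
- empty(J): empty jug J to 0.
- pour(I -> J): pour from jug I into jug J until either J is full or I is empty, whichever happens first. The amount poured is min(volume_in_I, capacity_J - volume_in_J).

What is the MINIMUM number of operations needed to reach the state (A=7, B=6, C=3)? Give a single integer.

BFS from (A=0, B=0, C=0). One shortest path:
  1. fill(B) -> (A=0 B=8 C=0)
  2. pour(B -> A) -> (A=7 B=1 C=0)
  3. pour(A -> C) -> (A=0 B=1 C=7)
  4. pour(B -> A) -> (A=1 B=0 C=7)
  5. fill(B) -> (A=1 B=8 C=7)
  6. pour(B -> C) -> (A=1 B=6 C=9)
  7. pour(C -> A) -> (A=7 B=6 C=3)
Reached target in 7 moves.

Answer: 7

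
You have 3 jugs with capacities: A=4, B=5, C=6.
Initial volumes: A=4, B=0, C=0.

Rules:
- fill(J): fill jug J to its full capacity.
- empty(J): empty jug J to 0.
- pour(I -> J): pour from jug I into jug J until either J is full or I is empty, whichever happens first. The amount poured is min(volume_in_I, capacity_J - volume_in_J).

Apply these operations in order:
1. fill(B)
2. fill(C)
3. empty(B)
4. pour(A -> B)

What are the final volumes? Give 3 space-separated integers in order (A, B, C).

Answer: 0 4 6

Derivation:
Step 1: fill(B) -> (A=4 B=5 C=0)
Step 2: fill(C) -> (A=4 B=5 C=6)
Step 3: empty(B) -> (A=4 B=0 C=6)
Step 4: pour(A -> B) -> (A=0 B=4 C=6)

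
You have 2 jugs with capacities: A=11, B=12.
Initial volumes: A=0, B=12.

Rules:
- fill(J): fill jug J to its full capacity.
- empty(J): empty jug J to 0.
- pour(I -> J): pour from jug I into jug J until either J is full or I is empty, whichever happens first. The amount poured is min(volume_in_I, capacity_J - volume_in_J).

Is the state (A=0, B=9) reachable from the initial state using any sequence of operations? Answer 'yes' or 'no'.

Answer: yes

Derivation:
BFS from (A=0, B=12):
  1. fill(A) -> (A=11 B=12)
  2. empty(B) -> (A=11 B=0)
  3. pour(A -> B) -> (A=0 B=11)
  4. fill(A) -> (A=11 B=11)
  5. pour(A -> B) -> (A=10 B=12)
  6. empty(B) -> (A=10 B=0)
  7. pour(A -> B) -> (A=0 B=10)
  8. fill(A) -> (A=11 B=10)
  9. pour(A -> B) -> (A=9 B=12)
  10. empty(B) -> (A=9 B=0)
  11. pour(A -> B) -> (A=0 B=9)
Target reached → yes.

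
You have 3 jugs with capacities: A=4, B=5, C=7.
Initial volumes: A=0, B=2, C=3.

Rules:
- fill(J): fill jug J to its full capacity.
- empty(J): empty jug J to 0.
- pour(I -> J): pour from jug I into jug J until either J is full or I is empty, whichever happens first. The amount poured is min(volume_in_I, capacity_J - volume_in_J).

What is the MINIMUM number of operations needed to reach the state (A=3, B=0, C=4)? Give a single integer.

BFS from (A=0, B=2, C=3). One shortest path:
  1. pour(C -> A) -> (A=3 B=2 C=0)
  2. fill(C) -> (A=3 B=2 C=7)
  3. pour(C -> B) -> (A=3 B=5 C=4)
  4. empty(B) -> (A=3 B=0 C=4)
Reached target in 4 moves.

Answer: 4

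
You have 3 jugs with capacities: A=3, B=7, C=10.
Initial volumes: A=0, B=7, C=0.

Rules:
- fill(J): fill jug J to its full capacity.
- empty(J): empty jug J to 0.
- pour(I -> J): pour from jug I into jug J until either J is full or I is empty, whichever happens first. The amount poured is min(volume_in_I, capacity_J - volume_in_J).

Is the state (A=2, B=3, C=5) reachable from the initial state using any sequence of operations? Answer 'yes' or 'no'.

Answer: no

Derivation:
BFS explored all 244 reachable states.
Reachable set includes: (0,0,0), (0,0,1), (0,0,2), (0,0,3), (0,0,4), (0,0,5), (0,0,6), (0,0,7), (0,0,8), (0,0,9), (0,0,10), (0,1,0) ...
Target (A=2, B=3, C=5) not in reachable set → no.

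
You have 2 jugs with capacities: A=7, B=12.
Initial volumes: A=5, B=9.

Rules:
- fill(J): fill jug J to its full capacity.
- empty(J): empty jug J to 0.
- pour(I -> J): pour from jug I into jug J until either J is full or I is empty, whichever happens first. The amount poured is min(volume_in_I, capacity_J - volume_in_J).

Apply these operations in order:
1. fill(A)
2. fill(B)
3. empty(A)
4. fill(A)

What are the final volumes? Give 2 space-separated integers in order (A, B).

Answer: 7 12

Derivation:
Step 1: fill(A) -> (A=7 B=9)
Step 2: fill(B) -> (A=7 B=12)
Step 3: empty(A) -> (A=0 B=12)
Step 4: fill(A) -> (A=7 B=12)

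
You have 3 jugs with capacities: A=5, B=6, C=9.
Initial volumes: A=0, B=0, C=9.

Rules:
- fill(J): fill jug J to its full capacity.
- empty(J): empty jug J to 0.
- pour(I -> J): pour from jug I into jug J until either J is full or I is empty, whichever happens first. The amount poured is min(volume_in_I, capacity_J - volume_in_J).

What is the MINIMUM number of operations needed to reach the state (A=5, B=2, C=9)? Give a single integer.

BFS from (A=0, B=0, C=9). One shortest path:
  1. fill(A) -> (A=5 B=0 C=9)
  2. fill(B) -> (A=5 B=6 C=9)
  3. empty(C) -> (A=5 B=6 C=0)
  4. pour(A -> C) -> (A=0 B=6 C=5)
  5. fill(A) -> (A=5 B=6 C=5)
  6. pour(B -> C) -> (A=5 B=2 C=9)
Reached target in 6 moves.

Answer: 6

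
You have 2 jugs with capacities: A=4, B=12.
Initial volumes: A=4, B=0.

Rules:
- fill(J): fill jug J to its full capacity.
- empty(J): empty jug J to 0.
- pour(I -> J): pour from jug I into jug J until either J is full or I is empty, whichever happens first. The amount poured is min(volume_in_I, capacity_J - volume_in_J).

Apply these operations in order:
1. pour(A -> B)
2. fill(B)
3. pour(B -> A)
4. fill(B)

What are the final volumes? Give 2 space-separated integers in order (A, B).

Step 1: pour(A -> B) -> (A=0 B=4)
Step 2: fill(B) -> (A=0 B=12)
Step 3: pour(B -> A) -> (A=4 B=8)
Step 4: fill(B) -> (A=4 B=12)

Answer: 4 12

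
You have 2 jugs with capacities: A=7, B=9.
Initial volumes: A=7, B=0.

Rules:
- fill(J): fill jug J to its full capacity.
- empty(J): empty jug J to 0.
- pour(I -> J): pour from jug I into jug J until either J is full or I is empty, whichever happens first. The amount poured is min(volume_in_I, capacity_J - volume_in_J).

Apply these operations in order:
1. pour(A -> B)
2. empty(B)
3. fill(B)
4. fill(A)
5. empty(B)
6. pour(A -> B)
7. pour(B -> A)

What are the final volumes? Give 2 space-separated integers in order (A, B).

Answer: 7 0

Derivation:
Step 1: pour(A -> B) -> (A=0 B=7)
Step 2: empty(B) -> (A=0 B=0)
Step 3: fill(B) -> (A=0 B=9)
Step 4: fill(A) -> (A=7 B=9)
Step 5: empty(B) -> (A=7 B=0)
Step 6: pour(A -> B) -> (A=0 B=7)
Step 7: pour(B -> A) -> (A=7 B=0)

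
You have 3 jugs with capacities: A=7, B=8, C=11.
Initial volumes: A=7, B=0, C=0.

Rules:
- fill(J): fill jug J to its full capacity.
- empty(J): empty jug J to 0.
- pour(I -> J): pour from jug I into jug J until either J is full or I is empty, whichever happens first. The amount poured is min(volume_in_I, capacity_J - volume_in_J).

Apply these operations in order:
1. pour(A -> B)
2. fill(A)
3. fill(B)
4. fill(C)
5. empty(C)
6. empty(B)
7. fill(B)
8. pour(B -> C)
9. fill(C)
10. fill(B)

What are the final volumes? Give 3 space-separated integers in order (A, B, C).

Answer: 7 8 11

Derivation:
Step 1: pour(A -> B) -> (A=0 B=7 C=0)
Step 2: fill(A) -> (A=7 B=7 C=0)
Step 3: fill(B) -> (A=7 B=8 C=0)
Step 4: fill(C) -> (A=7 B=8 C=11)
Step 5: empty(C) -> (A=7 B=8 C=0)
Step 6: empty(B) -> (A=7 B=0 C=0)
Step 7: fill(B) -> (A=7 B=8 C=0)
Step 8: pour(B -> C) -> (A=7 B=0 C=8)
Step 9: fill(C) -> (A=7 B=0 C=11)
Step 10: fill(B) -> (A=7 B=8 C=11)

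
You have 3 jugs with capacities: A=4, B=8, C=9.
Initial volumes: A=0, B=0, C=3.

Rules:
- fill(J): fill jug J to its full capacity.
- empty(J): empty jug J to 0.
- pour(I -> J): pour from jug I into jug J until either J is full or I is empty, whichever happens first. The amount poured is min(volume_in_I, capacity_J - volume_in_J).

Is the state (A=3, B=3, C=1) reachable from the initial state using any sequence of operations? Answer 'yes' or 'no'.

BFS explored all 282 reachable states.
Reachable set includes: (0,0,0), (0,0,1), (0,0,2), (0,0,3), (0,0,4), (0,0,5), (0,0,6), (0,0,7), (0,0,8), (0,0,9), (0,1,0), (0,1,1) ...
Target (A=3, B=3, C=1) not in reachable set → no.

Answer: no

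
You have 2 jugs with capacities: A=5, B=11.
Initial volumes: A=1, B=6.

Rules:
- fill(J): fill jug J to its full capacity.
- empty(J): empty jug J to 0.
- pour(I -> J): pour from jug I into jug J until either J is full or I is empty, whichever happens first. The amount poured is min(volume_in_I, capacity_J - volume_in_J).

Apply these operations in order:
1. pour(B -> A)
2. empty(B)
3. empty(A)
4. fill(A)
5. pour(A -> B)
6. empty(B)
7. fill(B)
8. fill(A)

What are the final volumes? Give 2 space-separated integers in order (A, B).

Step 1: pour(B -> A) -> (A=5 B=2)
Step 2: empty(B) -> (A=5 B=0)
Step 3: empty(A) -> (A=0 B=0)
Step 4: fill(A) -> (A=5 B=0)
Step 5: pour(A -> B) -> (A=0 B=5)
Step 6: empty(B) -> (A=0 B=0)
Step 7: fill(B) -> (A=0 B=11)
Step 8: fill(A) -> (A=5 B=11)

Answer: 5 11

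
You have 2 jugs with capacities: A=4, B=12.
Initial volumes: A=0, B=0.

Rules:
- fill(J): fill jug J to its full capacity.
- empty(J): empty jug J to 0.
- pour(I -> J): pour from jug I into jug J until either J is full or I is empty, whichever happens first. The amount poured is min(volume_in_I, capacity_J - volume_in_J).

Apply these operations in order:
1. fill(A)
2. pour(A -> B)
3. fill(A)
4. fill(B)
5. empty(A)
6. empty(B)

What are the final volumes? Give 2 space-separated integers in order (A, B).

Answer: 0 0

Derivation:
Step 1: fill(A) -> (A=4 B=0)
Step 2: pour(A -> B) -> (A=0 B=4)
Step 3: fill(A) -> (A=4 B=4)
Step 4: fill(B) -> (A=4 B=12)
Step 5: empty(A) -> (A=0 B=12)
Step 6: empty(B) -> (A=0 B=0)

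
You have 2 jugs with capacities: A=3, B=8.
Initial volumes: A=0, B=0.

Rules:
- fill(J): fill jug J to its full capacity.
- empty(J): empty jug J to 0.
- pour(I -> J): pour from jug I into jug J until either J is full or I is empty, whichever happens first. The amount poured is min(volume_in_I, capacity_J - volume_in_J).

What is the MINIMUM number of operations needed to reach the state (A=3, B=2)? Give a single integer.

BFS from (A=0, B=0). One shortest path:
  1. fill(B) -> (A=0 B=8)
  2. pour(B -> A) -> (A=3 B=5)
  3. empty(A) -> (A=0 B=5)
  4. pour(B -> A) -> (A=3 B=2)
Reached target in 4 moves.

Answer: 4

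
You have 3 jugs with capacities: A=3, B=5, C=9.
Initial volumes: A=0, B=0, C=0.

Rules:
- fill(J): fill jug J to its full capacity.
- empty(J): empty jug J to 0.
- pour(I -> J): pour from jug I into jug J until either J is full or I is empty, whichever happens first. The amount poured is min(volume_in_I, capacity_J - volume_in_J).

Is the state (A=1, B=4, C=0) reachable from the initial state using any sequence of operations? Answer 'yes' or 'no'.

Answer: yes

Derivation:
BFS from (A=0, B=0, C=0):
  1. fill(B) -> (A=0 B=5 C=0)
  2. pour(B -> C) -> (A=0 B=0 C=5)
  3. fill(B) -> (A=0 B=5 C=5)
  4. pour(B -> C) -> (A=0 B=1 C=9)
  5. pour(B -> A) -> (A=1 B=0 C=9)
  6. pour(C -> B) -> (A=1 B=5 C=4)
  7. empty(B) -> (A=1 B=0 C=4)
  8. pour(C -> B) -> (A=1 B=4 C=0)
Target reached → yes.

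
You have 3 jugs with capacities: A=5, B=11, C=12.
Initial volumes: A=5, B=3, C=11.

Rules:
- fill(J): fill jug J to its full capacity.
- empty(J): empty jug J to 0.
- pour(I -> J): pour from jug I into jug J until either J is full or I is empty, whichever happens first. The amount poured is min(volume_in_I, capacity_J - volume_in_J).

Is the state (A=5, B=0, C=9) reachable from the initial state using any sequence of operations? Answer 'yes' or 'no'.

BFS from (A=5, B=3, C=11):
  1. empty(A) -> (A=0 B=3 C=11)
  2. pour(B -> A) -> (A=3 B=0 C=11)
  3. pour(C -> A) -> (A=5 B=0 C=9)
Target reached → yes.

Answer: yes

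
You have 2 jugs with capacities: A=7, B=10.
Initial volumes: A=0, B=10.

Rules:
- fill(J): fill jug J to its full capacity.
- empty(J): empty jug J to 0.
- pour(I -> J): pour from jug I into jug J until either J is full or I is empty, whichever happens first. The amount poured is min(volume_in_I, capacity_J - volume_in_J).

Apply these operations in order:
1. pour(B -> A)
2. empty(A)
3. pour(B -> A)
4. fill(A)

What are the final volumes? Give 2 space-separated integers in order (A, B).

Step 1: pour(B -> A) -> (A=7 B=3)
Step 2: empty(A) -> (A=0 B=3)
Step 3: pour(B -> A) -> (A=3 B=0)
Step 4: fill(A) -> (A=7 B=0)

Answer: 7 0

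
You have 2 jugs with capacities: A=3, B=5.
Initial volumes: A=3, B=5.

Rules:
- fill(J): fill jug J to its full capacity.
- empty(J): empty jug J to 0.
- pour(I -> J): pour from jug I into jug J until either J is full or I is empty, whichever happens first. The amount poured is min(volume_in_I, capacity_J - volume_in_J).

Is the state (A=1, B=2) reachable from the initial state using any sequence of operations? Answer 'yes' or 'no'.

Answer: no

Derivation:
BFS explored all 16 reachable states.
Reachable set includes: (0,0), (0,1), (0,2), (0,3), (0,4), (0,5), (1,0), (1,5), (2,0), (2,5), (3,0), (3,1) ...
Target (A=1, B=2) not in reachable set → no.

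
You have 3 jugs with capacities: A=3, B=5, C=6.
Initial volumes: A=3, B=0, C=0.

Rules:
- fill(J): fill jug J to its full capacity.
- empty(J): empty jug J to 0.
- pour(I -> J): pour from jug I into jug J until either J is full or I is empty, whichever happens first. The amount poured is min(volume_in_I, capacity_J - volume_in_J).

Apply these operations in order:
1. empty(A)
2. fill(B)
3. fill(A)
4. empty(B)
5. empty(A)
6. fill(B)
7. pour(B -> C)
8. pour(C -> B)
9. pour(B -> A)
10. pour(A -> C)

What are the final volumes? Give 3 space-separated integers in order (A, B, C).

Step 1: empty(A) -> (A=0 B=0 C=0)
Step 2: fill(B) -> (A=0 B=5 C=0)
Step 3: fill(A) -> (A=3 B=5 C=0)
Step 4: empty(B) -> (A=3 B=0 C=0)
Step 5: empty(A) -> (A=0 B=0 C=0)
Step 6: fill(B) -> (A=0 B=5 C=0)
Step 7: pour(B -> C) -> (A=0 B=0 C=5)
Step 8: pour(C -> B) -> (A=0 B=5 C=0)
Step 9: pour(B -> A) -> (A=3 B=2 C=0)
Step 10: pour(A -> C) -> (A=0 B=2 C=3)

Answer: 0 2 3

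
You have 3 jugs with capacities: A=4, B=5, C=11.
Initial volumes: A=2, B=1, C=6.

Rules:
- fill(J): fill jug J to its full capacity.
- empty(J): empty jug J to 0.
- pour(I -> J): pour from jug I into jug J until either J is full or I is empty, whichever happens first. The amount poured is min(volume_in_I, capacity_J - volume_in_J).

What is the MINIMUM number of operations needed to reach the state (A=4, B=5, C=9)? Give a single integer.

Answer: 3

Derivation:
BFS from (A=2, B=1, C=6). One shortest path:
  1. fill(B) -> (A=2 B=5 C=6)
  2. fill(C) -> (A=2 B=5 C=11)
  3. pour(C -> A) -> (A=4 B=5 C=9)
Reached target in 3 moves.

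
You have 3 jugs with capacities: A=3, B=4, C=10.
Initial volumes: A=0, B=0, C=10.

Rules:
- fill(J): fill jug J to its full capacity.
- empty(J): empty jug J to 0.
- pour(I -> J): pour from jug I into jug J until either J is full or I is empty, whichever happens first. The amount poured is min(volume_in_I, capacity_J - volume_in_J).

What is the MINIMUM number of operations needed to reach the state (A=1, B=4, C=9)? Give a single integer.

Answer: 5

Derivation:
BFS from (A=0, B=0, C=10). One shortest path:
  1. pour(C -> B) -> (A=0 B=4 C=6)
  2. pour(B -> A) -> (A=3 B=1 C=6)
  3. pour(A -> C) -> (A=0 B=1 C=9)
  4. pour(B -> A) -> (A=1 B=0 C=9)
  5. fill(B) -> (A=1 B=4 C=9)
Reached target in 5 moves.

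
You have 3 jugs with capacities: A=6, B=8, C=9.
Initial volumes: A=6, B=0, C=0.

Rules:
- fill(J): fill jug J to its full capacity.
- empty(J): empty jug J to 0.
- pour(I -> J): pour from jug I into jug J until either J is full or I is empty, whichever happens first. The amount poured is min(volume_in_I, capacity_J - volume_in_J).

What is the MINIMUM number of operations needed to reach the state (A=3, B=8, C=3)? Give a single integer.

BFS from (A=6, B=0, C=0). One shortest path:
  1. fill(B) -> (A=6 B=8 C=0)
  2. pour(A -> C) -> (A=0 B=8 C=6)
  3. pour(B -> A) -> (A=6 B=2 C=6)
  4. pour(A -> C) -> (A=3 B=2 C=9)
  5. pour(C -> B) -> (A=3 B=8 C=3)
Reached target in 5 moves.

Answer: 5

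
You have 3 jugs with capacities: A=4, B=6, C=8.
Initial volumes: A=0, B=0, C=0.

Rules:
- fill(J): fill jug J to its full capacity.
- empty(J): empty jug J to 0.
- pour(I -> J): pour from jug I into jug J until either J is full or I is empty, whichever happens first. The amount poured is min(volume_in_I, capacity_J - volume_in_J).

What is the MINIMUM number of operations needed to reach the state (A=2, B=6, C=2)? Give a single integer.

BFS from (A=0, B=0, C=0). One shortest path:
  1. fill(A) -> (A=4 B=0 C=0)
  2. fill(B) -> (A=4 B=6 C=0)
  3. pour(B -> C) -> (A=4 B=0 C=6)
  4. pour(A -> C) -> (A=2 B=0 C=8)
  5. pour(C -> B) -> (A=2 B=6 C=2)
Reached target in 5 moves.

Answer: 5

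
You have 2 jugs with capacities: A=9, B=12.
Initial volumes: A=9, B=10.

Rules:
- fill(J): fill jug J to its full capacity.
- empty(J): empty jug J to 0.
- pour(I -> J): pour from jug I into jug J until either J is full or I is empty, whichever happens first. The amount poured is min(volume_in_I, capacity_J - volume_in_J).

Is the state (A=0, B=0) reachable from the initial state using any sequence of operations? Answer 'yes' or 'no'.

BFS from (A=9, B=10):
  1. empty(A) -> (A=0 B=10)
  2. empty(B) -> (A=0 B=0)
Target reached → yes.

Answer: yes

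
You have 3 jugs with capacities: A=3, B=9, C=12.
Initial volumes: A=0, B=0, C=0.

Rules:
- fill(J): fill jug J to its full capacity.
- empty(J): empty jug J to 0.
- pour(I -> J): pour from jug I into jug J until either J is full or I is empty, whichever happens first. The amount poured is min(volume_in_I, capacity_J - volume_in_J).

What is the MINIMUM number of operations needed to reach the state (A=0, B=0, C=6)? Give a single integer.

Answer: 4

Derivation:
BFS from (A=0, B=0, C=0). One shortest path:
  1. fill(A) -> (A=3 B=0 C=0)
  2. pour(A -> C) -> (A=0 B=0 C=3)
  3. fill(A) -> (A=3 B=0 C=3)
  4. pour(A -> C) -> (A=0 B=0 C=6)
Reached target in 4 moves.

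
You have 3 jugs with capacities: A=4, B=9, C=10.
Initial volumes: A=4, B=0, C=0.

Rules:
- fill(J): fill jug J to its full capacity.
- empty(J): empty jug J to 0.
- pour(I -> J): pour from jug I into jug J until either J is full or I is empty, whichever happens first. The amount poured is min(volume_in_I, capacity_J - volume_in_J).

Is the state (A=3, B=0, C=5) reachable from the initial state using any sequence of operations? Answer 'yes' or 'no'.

BFS from (A=4, B=0, C=0):
  1. fill(B) -> (A=4 B=9 C=0)
  2. pour(B -> C) -> (A=4 B=0 C=9)
  3. pour(A -> B) -> (A=0 B=4 C=9)
  4. fill(A) -> (A=4 B=4 C=9)
  5. pour(A -> C) -> (A=3 B=4 C=10)
  6. pour(C -> B) -> (A=3 B=9 C=5)
  7. empty(B) -> (A=3 B=0 C=5)
Target reached → yes.

Answer: yes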